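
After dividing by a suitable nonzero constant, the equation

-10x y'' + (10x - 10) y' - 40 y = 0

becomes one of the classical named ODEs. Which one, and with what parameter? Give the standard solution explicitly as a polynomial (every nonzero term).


All three coefficients share the factor -10; dividing through by -10 gives  x y'' + (1 - x) y' + 4 y = 0.
This matches the Laguerre equation x y'' + (1 - x) y' + n y = 0 with n = 4; the polynomial solution is L_4(x).
With y = sum_k a_k x^k, matching x^k gives (k+1)k a_{k+1} + (k+1) a_{k+1} - k a_k + n a_k = 0, i.e. (k+1)^2 a_{k+1} = (k - n) a_k = (k - 4) a_k. The right side vanishes at k = 4, so the series terminates at degree 4.
Standard normalization L_n(0) = 1 gives a_0 = 1. Work upward with a_{k+1} = (k - 4) a_k / (k+1)^2:
  a_1 = (0 - 4)(1) / 1^2 = -4/1 = -4
  a_2 = (1 - 4)(-4) / 2^2 = 12/4 = 3
  a_3 = (2 - 4)(3) / 3^2 = -6/9 = -2/3
  a_4 = (3 - 4)(-2/3) / 4^2 = (2/3)/16 = 1/24
Hence L_4(x) = x^4/24 - 2 x^3/3 + 3 x^2 - 4 x + 1.

L_4(x); series = x^4/24 - 2 x^3/3 + 3 x^2 - 4 x + 1


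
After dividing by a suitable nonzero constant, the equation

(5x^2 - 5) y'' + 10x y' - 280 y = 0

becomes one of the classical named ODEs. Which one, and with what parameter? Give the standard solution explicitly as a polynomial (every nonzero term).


All three coefficients share the factor -5; dividing through by -5 gives  (1 - x^2) y'' - 2x y' + 56 y = 0.
This matches the Legendre equation (1 - x^2) y'' - 2x y' + n(n+1) y = 0 (note the -2x y' term) with n(n+1) = 56, so n = 7; the polynomial solution is P_7(x).
With y = sum_k a_k x^k, matching x^k gives (k+2)(k+1) a_{k+2} = [k(k+1) - n(n+1)] a_k = (k - 7)(k + 8) a_k. The right side vanishes at k = 7, so the series with the parity of 7 terminates at degree 7.
Standard normalization (P_n(1) = 1): leading coefficient (2n)!/(2^n (n!)^2) = 87178291200/(128*25401600) = 429/16, so a_7 = 429/16. Work downward with a_k = (k+1)(k+2) a_{k+2} / ((k - 7)(k + 8)):
  a_5 = (6)(7)(429/16) / ((5 - 7)(5 + 8)) = (9009/8)/(-26) = -693/16
  a_3 = (4)(5)(-693/16) / ((3 - 7)(3 + 8)) = (-3465/4)/(-44) = 315/16
  a_1 = (2)(3)(315/16) / ((1 - 7)(1 + 8)) = (945/8)/(-54) = -35/16
Hence P_7(x) = 429 x^7/16 - 693 x^5/16 + 315 x^3/16 - 35 x/16.

P_7(x); series = 429 x^7/16 - 693 x^5/16 + 315 x^3/16 - 35 x/16


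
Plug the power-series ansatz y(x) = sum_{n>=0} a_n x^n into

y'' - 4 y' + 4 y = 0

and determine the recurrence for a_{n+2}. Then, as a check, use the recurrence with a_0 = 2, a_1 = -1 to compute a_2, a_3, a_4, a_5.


Substitute y = sum_n a_n x^n.
y''(x) has coefficient (n+2)(n+1) a_{n+2} at x^n;
-4 y'(x) has coefficient -4 (n+1) a_{n+1} at x^n;
4 y(x) has coefficient 4 a_n at x^n.
Matching x^n: (n+2)(n+1) a_{n+2} - 4 (n+1) a_{n+1} + 4 a_n = 0.
Thus a_{n+2} = [4 (n+1) a_{n+1} - 4 a_n] / ((n+1)(n+2)).

Check with a_0 = 2, a_1 = -1 (apply the recurrence for n = 0, 1, 2, 3): a_0 = 2, a_1 = -1, a_2 = -6, a_3 = -22/3, a_4 = -16/3, a_5 = -14/5.

a_(n+2) = [4 (n+1) a_(n+1) - 4 a_n] / ((n+1)(n+2)); check: a_0 = 2, a_1 = -1, a_2 = -6, a_3 = -22/3, a_4 = -16/3, a_5 = -14/5


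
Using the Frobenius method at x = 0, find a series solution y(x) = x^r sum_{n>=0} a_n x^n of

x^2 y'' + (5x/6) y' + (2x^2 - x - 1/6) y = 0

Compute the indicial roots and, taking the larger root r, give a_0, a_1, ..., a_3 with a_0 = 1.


Write in Frobenius form y'' + (p(x)/x) y' + (q(x)/x^2) y = 0:
  p(x) = 5/6,  q(x) = 2x^2 - x - 1/6.
Indicial equation: r(r-1) + (5/6) r + (-1/6) = 0 -> roots r_1 = 1/2, r_2 = -1/3.
Take r = r_1 = 1/2. Let y(x) = x^r sum_{n>=0} a_n x^n with a_0 = 1.
Substitute y = x^r sum a_n x^n and match x^{r+n}. The recurrence is
  D(n) a_n - 1 a_{n-1} + 2 a_{n-2} = 0,  where D(n) = (r+n)(r+n-1) + (5/6)(r+n) + (-1/6).
  a_n = [1 a_{n-1} - 2 a_{n-2}] / D(n).
Since the indicial polynomial factors as (r - r_1)(r - r_2), D(n) = (r_1 + n - r_1)(r_1 + n - r_2) = n(n + 5/6).
Evaluating step by step (a_0 = 1):
  n = 1: D(1) = 1(1 + 5/6) = 11/6; numerator = 1(1) = 1; a_1 = (1)/(11/6) = 6/11
  n = 2: D(2) = 2(2 + 5/6) = 17/3; numerator = 1(6/11) - 2(1) = -16/11; a_2 = (-16/11)/(17/3) = -48/187
  n = 3: D(3) = 3(3 + 5/6) = 23/2; numerator = 1(-48/187) - 2(6/11) = -252/187; a_3 = (-252/187)/(23/2) = -504/4301

r = 1/2; a_0 = 1; a_1 = 6/11; a_2 = -48/187; a_3 = -504/4301


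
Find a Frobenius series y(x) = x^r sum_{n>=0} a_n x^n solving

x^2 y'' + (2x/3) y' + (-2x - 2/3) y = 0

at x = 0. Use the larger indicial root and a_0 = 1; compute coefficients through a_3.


Write in Frobenius form y'' + (p(x)/x) y' + (q(x)/x^2) y = 0:
  p(x) = 2/3,  q(x) = -2x - 2/3.
Indicial equation: r(r-1) + (2/3) r + (-2/3) = 0 -> roots r_1 = 1, r_2 = -2/3.
Take r = r_1 = 1. Let y(x) = x^r sum_{n>=0} a_n x^n with a_0 = 1.
Substitute y = x^r sum a_n x^n and match x^{r+n}. The recurrence is
  D(n) a_n - 2 a_{n-1} = 0,  where D(n) = (r+n)(r+n-1) + (2/3)(r+n) + (-2/3).
  a_n = 2 / D(n) * a_{n-1}.
Since the indicial polynomial factors as (r - r_1)(r - r_2), D(n) = (r_1 + n - r_1)(r_1 + n - r_2) = n(n + 5/3).
Evaluating step by step (a_0 = 1):
  n = 1: D(1) = 1(1 + 5/3) = 8/3; numerator = 2(1) = 2; a_1 = (2)/(8/3) = 3/4
  n = 2: D(2) = 2(2 + 5/3) = 22/3; numerator = 2(3/4) = 3/2; a_2 = (3/2)/(22/3) = 9/44
  n = 3: D(3) = 3(3 + 5/3) = 14; numerator = 2(9/44) = 9/22; a_3 = (9/22)/(14) = 9/308

r = 1; a_0 = 1; a_1 = 3/4; a_2 = 9/44; a_3 = 9/308


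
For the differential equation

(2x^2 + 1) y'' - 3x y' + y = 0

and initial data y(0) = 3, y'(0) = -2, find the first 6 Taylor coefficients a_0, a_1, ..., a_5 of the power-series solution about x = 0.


Ansatz: y(x) = sum_{n>=0} a_n x^n, so y'(x) = sum_{n>=1} n a_n x^(n-1) and y''(x) = sum_{n>=2} n(n-1) a_n x^(n-2).
Substitute into P(x) y'' + Q(x) y' + R(x) y = 0 with P(x) = 2x^2 + 1, Q(x) = -3x, R(x) = 1, and match powers of x.
Initial conditions: a_0 = 3, a_1 = -2.
Setting the coefficient of each power of x to zero and solving order by order (substituting the coefficients already found):
  x^0: 2 a_2 + a_0 = 0  ->  2 a_2 = -a_0 = -3  ->  a_2 = -3/2
  x^1: 6 a_3 - 2 a_1 = 0  ->  6 a_3 = 2 a_1 = -4  ->  a_3 = -2/3
  x^2: 12 a_4 - a_2 = 0  ->  12 a_4 = a_2 = -3/2  ->  a_4 = -1/8
  x^3: 20 a_5 + 4 a_3 = 0  ->  20 a_5 = -4 a_3 = 8/3  ->  a_5 = 2/15
Truncated series: y(x) = 3 - 2 x - (3/2) x^2 - (2/3) x^3 - (1/8) x^4 + (2/15) x^5 + O(x^6).

a_0 = 3; a_1 = -2; a_2 = -3/2; a_3 = -2/3; a_4 = -1/8; a_5 = 2/15


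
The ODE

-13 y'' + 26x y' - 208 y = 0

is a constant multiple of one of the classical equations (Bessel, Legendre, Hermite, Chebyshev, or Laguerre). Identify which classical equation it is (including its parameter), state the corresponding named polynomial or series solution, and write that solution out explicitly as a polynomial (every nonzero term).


All three coefficients share the factor -13; dividing through by -13 gives  y'' - 2x y' + 16 y = 0.
This matches the Hermite equation y'' - 2x y' + 2n y = 0 with 2n = 16, so n = 8; the polynomial solution is H_8(x).
With y = sum_k a_k x^k, matching x^k gives (k+2)(k+1) a_{k+2} = 2(k - n) a_k = 2(k - 8) a_k. The right side vanishes at k = 8, so the series with the parity of 8 terminates at degree 8.
Standard normalization: leading coefficient of H_n is 2^n, so a_8 = 2^8 = 256. Work downward with a_k = (k+1)(k+2) a_{k+2} / (2(k - n)):
  a_6 = (7)(8)(256) / (2(6 - 8)) = 14336/(-4) = -3584
  a_4 = (5)(6)(-3584) / (2(4 - 8)) = -107520/(-8) = 13440
  a_2 = (3)(4)(13440) / (2(2 - 8)) = 161280/(-12) = -13440
  a_0 = (1)(2)(-13440) / (2(0 - 8)) = -26880/(-16) = 1680
Hence H_8(x) = 256 x^8 - 3584 x^6 + 13440 x^4 - 13440 x^2 + 1680.

H_8(x); series = 256 x^8 - 3584 x^6 + 13440 x^4 - 13440 x^2 + 1680


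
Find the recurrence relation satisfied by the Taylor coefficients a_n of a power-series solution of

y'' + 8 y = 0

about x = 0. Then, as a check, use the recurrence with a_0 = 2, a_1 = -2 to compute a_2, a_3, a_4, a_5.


Substitute y = sum_n a_n x^n into y'' + (const) y = 0.
y''(x) = sum_{n>=0} (n+2)(n+1) a_{n+2} x^n.
The ODE becomes sum_n [(n+2)(n+1) a_{n+2} + 8 a_n] x^n = 0.
Setting each coefficient to zero gives the recurrence:
  (n+2)(n+1) a_{n+2} + 8 a_n = 0,
  a_{n+2} = -8 / ((n+1)(n+2)) a_n.

Check with a_0 = 2, a_1 = -2 (apply the recurrence for n = 0, 1, 2, 3): a_0 = 2, a_1 = -2, a_2 = -8, a_3 = 8/3, a_4 = 16/3, a_5 = -16/15.

a_{n+2} = -8/((n+1)(n+2)) * a_n; check: a_0 = 2, a_1 = -2, a_2 = -8, a_3 = 8/3, a_4 = 16/3, a_5 = -16/15


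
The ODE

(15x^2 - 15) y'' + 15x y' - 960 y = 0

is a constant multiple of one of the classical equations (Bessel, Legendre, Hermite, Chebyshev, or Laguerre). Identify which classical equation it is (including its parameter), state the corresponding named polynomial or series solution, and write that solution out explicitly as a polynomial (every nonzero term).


All three coefficients share the factor -15; dividing through by -15 gives  (1 - x^2) y'' - x y' + 64 y = 0.
This matches the Chebyshev equation (1 - x^2) y'' - x y' + n^2 y = 0 (note the -x y' term, not -2x y') with n^2 = 64, so n = 8; the polynomial solution is T_8(x).
With y = sum_k a_k x^k, matching x^k gives (k+2)(k+1) a_{k+2} = (k^2 - n^2) a_k = (k - 8)(k + 8) a_k. The right side vanishes at k = 8, so the series with the parity of 8 terminates at degree 8.
Standard normalization: leading coefficient of T_n is 2^(n-1), so a_8 = 2^7 = 128. Work downward with a_k = (k+1)(k+2) a_{k+2} / ((k - 8)(k + 8)):
  a_6 = (7)(8)(128) / ((6 - 8)(6 + 8)) = 7168/(-28) = -256
  a_4 = (5)(6)(-256) / ((4 - 8)(4 + 8)) = -7680/(-48) = 160
  a_2 = (3)(4)(160) / ((2 - 8)(2 + 8)) = 1920/(-60) = -32
  a_0 = (1)(2)(-32) / ((0 - 8)(0 + 8)) = -64/(-64) = 1
Hence T_8(x) = 128 x^8 - 256 x^6 + 160 x^4 - 32 x^2 + 1.

T_8(x); series = 128 x^8 - 256 x^6 + 160 x^4 - 32 x^2 + 1


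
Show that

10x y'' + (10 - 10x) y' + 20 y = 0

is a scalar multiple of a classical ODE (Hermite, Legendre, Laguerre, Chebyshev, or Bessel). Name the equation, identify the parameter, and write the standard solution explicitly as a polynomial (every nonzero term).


All three coefficients share the factor 10; dividing through by 10 gives  x y'' + (1 - x) y' + 2 y = 0.
This matches the Laguerre equation x y'' + (1 - x) y' + n y = 0 with n = 2; the polynomial solution is L_2(x).
With y = sum_k a_k x^k, matching x^k gives (k+1)k a_{k+1} + (k+1) a_{k+1} - k a_k + n a_k = 0, i.e. (k+1)^2 a_{k+1} = (k - n) a_k = (k - 2) a_k. The right side vanishes at k = 2, so the series terminates at degree 2.
Standard normalization L_n(0) = 1 gives a_0 = 1. Work upward with a_{k+1} = (k - 2) a_k / (k+1)^2:
  a_1 = (0 - 2)(1) / 1^2 = -2/1 = -2
  a_2 = (1 - 2)(-2) / 2^2 = 2/4 = 1/2
Hence L_2(x) = x^2/2 - 2 x + 1.

L_2(x); series = x^2/2 - 2 x + 1


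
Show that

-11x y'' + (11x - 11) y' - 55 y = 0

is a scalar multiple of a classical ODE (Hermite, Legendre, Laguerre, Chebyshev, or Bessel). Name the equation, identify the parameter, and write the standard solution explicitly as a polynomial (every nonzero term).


All three coefficients share the factor -11; dividing through by -11 gives  x y'' + (1 - x) y' + 5 y = 0.
This matches the Laguerre equation x y'' + (1 - x) y' + n y = 0 with n = 5; the polynomial solution is L_5(x).
With y = sum_k a_k x^k, matching x^k gives (k+1)k a_{k+1} + (k+1) a_{k+1} - k a_k + n a_k = 0, i.e. (k+1)^2 a_{k+1} = (k - n) a_k = (k - 5) a_k. The right side vanishes at k = 5, so the series terminates at degree 5.
Standard normalization L_n(0) = 1 gives a_0 = 1. Work upward with a_{k+1} = (k - 5) a_k / (k+1)^2:
  a_1 = (0 - 5)(1) / 1^2 = -5/1 = -5
  a_2 = (1 - 5)(-5) / 2^2 = 20/4 = 5
  a_3 = (2 - 5)(5) / 3^2 = -15/9 = -5/3
  a_4 = (3 - 5)(-5/3) / 4^2 = (10/3)/16 = 5/24
  a_5 = (4 - 5)(5/24) / 5^2 = (-5/24)/25 = -1/120
Hence L_5(x) = -x^5/120 + 5 x^4/24 - 5 x^3/3 + 5 x^2 - 5 x + 1.

L_5(x); series = -x^5/120 + 5 x^4/24 - 5 x^3/3 + 5 x^2 - 5 x + 1


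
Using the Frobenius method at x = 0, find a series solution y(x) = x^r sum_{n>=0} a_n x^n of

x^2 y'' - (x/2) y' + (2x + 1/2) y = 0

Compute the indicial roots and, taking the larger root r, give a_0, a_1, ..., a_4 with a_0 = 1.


Write in Frobenius form y'' + (p(x)/x) y' + (q(x)/x^2) y = 0:
  p(x) = -1/2,  q(x) = 2x + 1/2.
Indicial equation: r(r-1) + (-1/2) r + (1/2) = 0 -> roots r_1 = 1, r_2 = 1/2.
Take r = r_1 = 1. Let y(x) = x^r sum_{n>=0} a_n x^n with a_0 = 1.
Substitute y = x^r sum a_n x^n and match x^{r+n}. The recurrence is
  D(n) a_n + 2 a_{n-1} = 0,  where D(n) = (r+n)(r+n-1) + (-1/2)(r+n) + (1/2).
  a_n = -2 / D(n) * a_{n-1}.
Since the indicial polynomial factors as (r - r_1)(r - r_2), D(n) = (r_1 + n - r_1)(r_1 + n - r_2) = n(n + 1/2).
Evaluating step by step (a_0 = 1):
  n = 1: D(1) = 1(1 + 1/2) = 3/2; numerator = -2(1) = -2; a_1 = (-2)/(3/2) = -4/3
  n = 2: D(2) = 2(2 + 1/2) = 5; numerator = -2(-4/3) = 8/3; a_2 = (8/3)/(5) = 8/15
  n = 3: D(3) = 3(3 + 1/2) = 21/2; numerator = -2(8/15) = -16/15; a_3 = (-16/15)/(21/2) = -32/315
  n = 4: D(4) = 4(4 + 1/2) = 18; numerator = -2(-32/315) = 64/315; a_4 = (64/315)/(18) = 32/2835

r = 1; a_0 = 1; a_1 = -4/3; a_2 = 8/15; a_3 = -32/315; a_4 = 32/2835


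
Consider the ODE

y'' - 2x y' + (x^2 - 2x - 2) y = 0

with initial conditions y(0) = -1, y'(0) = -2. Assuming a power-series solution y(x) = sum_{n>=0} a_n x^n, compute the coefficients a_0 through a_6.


Ansatz: y(x) = sum_{n>=0} a_n x^n, so y'(x) = sum_{n>=1} n a_n x^(n-1) and y''(x) = sum_{n>=2} n(n-1) a_n x^(n-2).
Substitute into P(x) y'' + Q(x) y' + R(x) y = 0 with P(x) = 1, Q(x) = -2x, R(x) = x^2 - 2x - 2, and match powers of x.
Initial conditions: a_0 = -1, a_1 = -2.
Setting the coefficient of each power of x to zero and solving order by order (substituting the coefficients already found):
  x^0: 2 a_2 - 2 a_0 = 0  ->  2 a_2 = 2 a_0 = -2  ->  a_2 = -1
  x^1: 6 a_3 - 4 a_1 - 2 a_0 = 0  ->  6 a_3 = 4 a_1 + 2 a_0 = -10  ->  a_3 = -5/3
  x^2: 12 a_4 - 6 a_2 - 2 a_1 + a_0 = 0  ->  12 a_4 = 6 a_2 + 2 a_1 - a_0 = -9  ->  a_4 = -3/4
  x^3: 20 a_5 - 8 a_3 - 2 a_2 + a_1 = 0  ->  20 a_5 = 8 a_3 + 2 a_2 - a_1 = -40/3  ->  a_5 = -2/3
  x^4: 30 a_6 - 10 a_4 - 2 a_3 + a_2 = 0  ->  30 a_6 = 10 a_4 + 2 a_3 - a_2 = -59/6  ->  a_6 = -59/180
Truncated series: y(x) = -1 - 2 x - x^2 - (5/3) x^3 - (3/4) x^4 - (2/3) x^5 - (59/180) x^6 + O(x^7).

a_0 = -1; a_1 = -2; a_2 = -1; a_3 = -5/3; a_4 = -3/4; a_5 = -2/3; a_6 = -59/180


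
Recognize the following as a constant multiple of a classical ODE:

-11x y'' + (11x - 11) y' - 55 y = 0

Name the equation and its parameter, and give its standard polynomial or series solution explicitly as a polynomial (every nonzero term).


All three coefficients share the factor -11; dividing through by -11 gives  x y'' + (1 - x) y' + 5 y = 0.
This matches the Laguerre equation x y'' + (1 - x) y' + n y = 0 with n = 5; the polynomial solution is L_5(x).
With y = sum_k a_k x^k, matching x^k gives (k+1)k a_{k+1} + (k+1) a_{k+1} - k a_k + n a_k = 0, i.e. (k+1)^2 a_{k+1} = (k - n) a_k = (k - 5) a_k. The right side vanishes at k = 5, so the series terminates at degree 5.
Standard normalization L_n(0) = 1 gives a_0 = 1. Work upward with a_{k+1} = (k - 5) a_k / (k+1)^2:
  a_1 = (0 - 5)(1) / 1^2 = -5/1 = -5
  a_2 = (1 - 5)(-5) / 2^2 = 20/4 = 5
  a_3 = (2 - 5)(5) / 3^2 = -15/9 = -5/3
  a_4 = (3 - 5)(-5/3) / 4^2 = (10/3)/16 = 5/24
  a_5 = (4 - 5)(5/24) / 5^2 = (-5/24)/25 = -1/120
Hence L_5(x) = -x^5/120 + 5 x^4/24 - 5 x^3/3 + 5 x^2 - 5 x + 1.

L_5(x); series = -x^5/120 + 5 x^4/24 - 5 x^3/3 + 5 x^2 - 5 x + 1


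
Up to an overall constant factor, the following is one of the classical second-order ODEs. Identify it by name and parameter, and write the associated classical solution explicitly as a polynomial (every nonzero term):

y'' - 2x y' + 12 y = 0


The equation is already in a standard form:  y'' - 2x y' + 12 y = 0.
This matches the Hermite equation y'' - 2x y' + 2n y = 0 with 2n = 12, so n = 6; the polynomial solution is H_6(x).
With y = sum_k a_k x^k, matching x^k gives (k+2)(k+1) a_{k+2} = 2(k - n) a_k = 2(k - 6) a_k. The right side vanishes at k = 6, so the series with the parity of 6 terminates at degree 6.
Standard normalization: leading coefficient of H_n is 2^n, so a_6 = 2^6 = 64. Work downward with a_k = (k+1)(k+2) a_{k+2} / (2(k - n)):
  a_4 = (5)(6)(64) / (2(4 - 6)) = 1920/(-4) = -480
  a_2 = (3)(4)(-480) / (2(2 - 6)) = -5760/(-8) = 720
  a_0 = (1)(2)(720) / (2(0 - 6)) = 1440/(-12) = -120
Hence H_6(x) = 64 x^6 - 480 x^4 + 720 x^2 - 120.

H_6(x); series = 64 x^6 - 480 x^4 + 720 x^2 - 120


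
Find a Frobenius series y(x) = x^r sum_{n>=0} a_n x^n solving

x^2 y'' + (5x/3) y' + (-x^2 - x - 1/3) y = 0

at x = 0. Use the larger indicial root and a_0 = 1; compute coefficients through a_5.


Write in Frobenius form y'' + (p(x)/x) y' + (q(x)/x^2) y = 0:
  p(x) = 5/3,  q(x) = -x^2 - x - 1/3.
Indicial equation: r(r-1) + (5/3) r + (-1/3) = 0 -> roots r_1 = 1/3, r_2 = -1.
Take r = r_1 = 1/3. Let y(x) = x^r sum_{n>=0} a_n x^n with a_0 = 1.
Substitute y = x^r sum a_n x^n and match x^{r+n}. The recurrence is
  D(n) a_n - 1 a_{n-1} - 1 a_{n-2} = 0,  where D(n) = (r+n)(r+n-1) + (5/3)(r+n) + (-1/3).
  a_n = [1 a_{n-1} + 1 a_{n-2}] / D(n).
Since the indicial polynomial factors as (r - r_1)(r - r_2), D(n) = (r_1 + n - r_1)(r_1 + n - r_2) = n(n + 4/3).
Evaluating step by step (a_0 = 1):
  n = 1: D(1) = 1(1 + 4/3) = 7/3; numerator = 1(1) = 1; a_1 = (1)/(7/3) = 3/7
  n = 2: D(2) = 2(2 + 4/3) = 20/3; numerator = 1(3/7) + 1(1) = 10/7; a_2 = (10/7)/(20/3) = 3/14
  n = 3: D(3) = 3(3 + 4/3) = 13; numerator = 1(3/14) + 1(3/7) = 9/14; a_3 = (9/14)/(13) = 9/182
  n = 4: D(4) = 4(4 + 4/3) = 64/3; numerator = 1(9/182) + 1(3/14) = 24/91; a_4 = (24/91)/(64/3) = 9/728
  n = 5: D(5) = 5(5 + 4/3) = 95/3; numerator = 1(9/728) + 1(9/182) = 45/728; a_5 = (45/728)/(95/3) = 27/13832

r = 1/3; a_0 = 1; a_1 = 3/7; a_2 = 3/14; a_3 = 9/182; a_4 = 9/728; a_5 = 27/13832


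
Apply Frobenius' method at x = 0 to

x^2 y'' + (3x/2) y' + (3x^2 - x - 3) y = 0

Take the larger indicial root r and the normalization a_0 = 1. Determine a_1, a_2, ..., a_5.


Write in Frobenius form y'' + (p(x)/x) y' + (q(x)/x^2) y = 0:
  p(x) = 3/2,  q(x) = 3x^2 - x - 3.
Indicial equation: r(r-1) + (3/2) r + (-3) = 0 -> roots r_1 = 3/2, r_2 = -2.
Take r = r_1 = 3/2. Let y(x) = x^r sum_{n>=0} a_n x^n with a_0 = 1.
Substitute y = x^r sum a_n x^n and match x^{r+n}. The recurrence is
  D(n) a_n - 1 a_{n-1} + 3 a_{n-2} = 0,  where D(n) = (r+n)(r+n-1) + (3/2)(r+n) + (-3).
  a_n = [1 a_{n-1} - 3 a_{n-2}] / D(n).
Since the indicial polynomial factors as (r - r_1)(r - r_2), D(n) = (r_1 + n - r_1)(r_1 + n - r_2) = n(n + 7/2).
Evaluating step by step (a_0 = 1):
  n = 1: D(1) = 1(1 + 7/2) = 9/2; numerator = 1(1) = 1; a_1 = (1)/(9/2) = 2/9
  n = 2: D(2) = 2(2 + 7/2) = 11; numerator = 1(2/9) - 3(1) = -25/9; a_2 = (-25/9)/(11) = -25/99
  n = 3: D(3) = 3(3 + 7/2) = 39/2; numerator = 1(-25/99) - 3(2/9) = -91/99; a_3 = (-91/99)/(39/2) = -14/297
  n = 4: D(4) = 4(4 + 7/2) = 30; numerator = 1(-14/297) - 3(-25/99) = 211/297; a_4 = (211/297)/(30) = 211/8910
  n = 5: D(5) = 5(5 + 7/2) = 85/2; numerator = 1(211/8910) - 3(-14/297) = 1471/8910; a_5 = (1471/8910)/(85/2) = 1471/378675

r = 3/2; a_0 = 1; a_1 = 2/9; a_2 = -25/99; a_3 = -14/297; a_4 = 211/8910; a_5 = 1471/378675


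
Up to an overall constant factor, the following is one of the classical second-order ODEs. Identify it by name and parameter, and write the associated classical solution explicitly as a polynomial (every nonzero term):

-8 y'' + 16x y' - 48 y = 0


All three coefficients share the factor -8; dividing through by -8 gives  y'' - 2x y' + 6 y = 0.
This matches the Hermite equation y'' - 2x y' + 2n y = 0 with 2n = 6, so n = 3; the polynomial solution is H_3(x).
With y = sum_k a_k x^k, matching x^k gives (k+2)(k+1) a_{k+2} = 2(k - n) a_k = 2(k - 3) a_k. The right side vanishes at k = 3, so the series with the parity of 3 terminates at degree 3.
Standard normalization: leading coefficient of H_n is 2^n, so a_3 = 2^3 = 8. Work downward with a_k = (k+1)(k+2) a_{k+2} / (2(k - n)):
  a_1 = (2)(3)(8) / (2(1 - 3)) = 48/(-4) = -12
Hence H_3(x) = 8 x^3 - 12 x.

H_3(x); series = 8 x^3 - 12 x


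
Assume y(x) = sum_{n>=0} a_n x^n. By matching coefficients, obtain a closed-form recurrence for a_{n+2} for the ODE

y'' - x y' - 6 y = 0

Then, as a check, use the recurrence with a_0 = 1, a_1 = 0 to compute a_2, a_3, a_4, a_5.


Substitute y = sum_n a_n x^n.
y''(x) has coefficient (n+2)(n+1) a_{n+2} at x^n;
-x y'(x) has coefficient -n a_n at x^n (shift);
-6 y(x) has coefficient -6 a_n at x^n.
Matching x^n: (n+2)(n+1) a_{n+2} + (-n - 6) a_n = 0.
Thus a_{n+2} = (n + 6) / ((n+1)(n+2)) * a_n.

Check with a_0 = 1, a_1 = 0 (apply the recurrence for n = 0, 1, 2, 3): a_0 = 1, a_1 = 0, a_2 = 3, a_3 = 0, a_4 = 2, a_5 = 0.

a_(n+2) = (n + 6) / ((n+1)(n+2)) * a_n; check: a_0 = 1, a_1 = 0, a_2 = 3, a_3 = 0, a_4 = 2, a_5 = 0


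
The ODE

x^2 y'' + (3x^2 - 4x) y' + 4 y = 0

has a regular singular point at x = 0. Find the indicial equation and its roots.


Divide by x^2 to reach normal form y'' + P_1(x) y' + P_2(x) y = 0 with P_1(x) = 3 - 4/x and P_2(x) = 4/x^2.
x = 0 is a singular point because the y'-coefficient 3 - 4/x has a pole at x = 0 and the y-coefficient 4/x^2 has a pole at x = 0.
It is a regular singular point because x P_1(x) = p(x) = 3x - 4 and x^2 P_2(x) = q(x) = 4 are polynomials, hence analytic at x = 0.
p(0) = -4,  q(0) = 4.
Indicial equation: r(r-1) + p(0) r + q(0) = 0, i.e. r^2 + (p(0) - 1) r + q(0) = 0, i.e. r^2 - 5 r + 4 = 0.
Discriminant: (-5)^2 - 4(4) = 9, so r = (5 ± 3)/2.
Solving: r_1 = 4, r_2 = 1.

indicial: r^2 - 5 r + 4 = 0; roots r_1 = 4, r_2 = 1


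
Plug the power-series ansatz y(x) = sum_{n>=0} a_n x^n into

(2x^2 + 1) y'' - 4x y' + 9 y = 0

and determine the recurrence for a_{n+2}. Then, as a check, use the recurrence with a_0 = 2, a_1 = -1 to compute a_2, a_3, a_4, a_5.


Substitute y = sum_n a_n x^n.
(1 + 2 x^2) y'' contributes (n+2)(n+1) a_{n+2} + 2 n(n-1) a_n at x^n.
-4 x y'(x) contributes -4 n a_n at x^n.
9 y(x) contributes 9 a_n at x^n.
Matching x^n: (n+2)(n+1) a_{n+2} + (2 n(n-1) - 4 n + 9) a_n = 0.
Thus a_{n+2} = (-2 n(n-1) + 4 n - 9) / ((n+1)(n+2)) * a_n.

Check with a_0 = 2, a_1 = -1 (apply the recurrence for n = 0, 1, 2, 3): a_0 = 2, a_1 = -1, a_2 = -9, a_3 = 5/6, a_4 = 15/4, a_5 = -3/8.

a_(n+2) = (-2 n(n-1) + 4 n - 9) / ((n+1)(n+2)) * a_n; check: a_0 = 2, a_1 = -1, a_2 = -9, a_3 = 5/6, a_4 = 15/4, a_5 = -3/8


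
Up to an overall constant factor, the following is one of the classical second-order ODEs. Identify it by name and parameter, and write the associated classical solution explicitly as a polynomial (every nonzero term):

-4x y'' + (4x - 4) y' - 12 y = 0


All three coefficients share the factor -4; dividing through by -4 gives  x y'' + (1 - x) y' + 3 y = 0.
This matches the Laguerre equation x y'' + (1 - x) y' + n y = 0 with n = 3; the polynomial solution is L_3(x).
With y = sum_k a_k x^k, matching x^k gives (k+1)k a_{k+1} + (k+1) a_{k+1} - k a_k + n a_k = 0, i.e. (k+1)^2 a_{k+1} = (k - n) a_k = (k - 3) a_k. The right side vanishes at k = 3, so the series terminates at degree 3.
Standard normalization L_n(0) = 1 gives a_0 = 1. Work upward with a_{k+1} = (k - 3) a_k / (k+1)^2:
  a_1 = (0 - 3)(1) / 1^2 = -3/1 = -3
  a_2 = (1 - 3)(-3) / 2^2 = 6/4 = 3/2
  a_3 = (2 - 3)(3/2) / 3^2 = (-3/2)/9 = -1/6
Hence L_3(x) = -x^3/6 + 3 x^2/2 - 3 x + 1.

L_3(x); series = -x^3/6 + 3 x^2/2 - 3 x + 1


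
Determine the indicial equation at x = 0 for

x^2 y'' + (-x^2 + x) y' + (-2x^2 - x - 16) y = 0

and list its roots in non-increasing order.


Divide by x^2 to reach normal form y'' + P_1(x) y' + P_2(x) y = 0 with P_1(x) = -1 + 1/x and P_2(x) = -2 - 1/x - 16/x^2.
x = 0 is a singular point because the y'-coefficient -1 + 1/x has a pole at x = 0 and the y-coefficient -2 - 1/x - 16/x^2 has a pole at x = 0.
It is a regular singular point because x P_1(x) = p(x) = 1 - x and x^2 P_2(x) = q(x) = -2x^2 - x - 16 are polynomials, hence analytic at x = 0.
p(0) = 1,  q(0) = -16.
Indicial equation: r(r-1) + p(0) r + q(0) = 0, i.e. r^2 + (p(0) - 1) r + q(0) = 0, i.e. r^2 - 16 = 0.
Discriminant: (0)^2 - 4(-16) = 64, so r = (0 ± 8)/2.
Solving: r_1 = 4, r_2 = -4.

indicial: r^2 - 16 = 0; roots r_1 = 4, r_2 = -4


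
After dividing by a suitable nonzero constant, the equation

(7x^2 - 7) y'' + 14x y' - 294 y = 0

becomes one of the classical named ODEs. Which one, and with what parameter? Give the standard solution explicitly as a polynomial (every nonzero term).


All three coefficients share the factor -7; dividing through by -7 gives  (1 - x^2) y'' - 2x y' + 42 y = 0.
This matches the Legendre equation (1 - x^2) y'' - 2x y' + n(n+1) y = 0 (note the -2x y' term) with n(n+1) = 42, so n = 6; the polynomial solution is P_6(x).
With y = sum_k a_k x^k, matching x^k gives (k+2)(k+1) a_{k+2} = [k(k+1) - n(n+1)] a_k = (k - 6)(k + 7) a_k. The right side vanishes at k = 6, so the series with the parity of 6 terminates at degree 6.
Standard normalization (P_n(1) = 1): leading coefficient (2n)!/(2^n (n!)^2) = 479001600/(64*518400) = 231/16, so a_6 = 231/16. Work downward with a_k = (k+1)(k+2) a_{k+2} / ((k - 6)(k + 7)):
  a_4 = (5)(6)(231/16) / ((4 - 6)(4 + 7)) = (3465/8)/(-22) = -315/16
  a_2 = (3)(4)(-315/16) / ((2 - 6)(2 + 7)) = (-945/4)/(-36) = 105/16
  a_0 = (1)(2)(105/16) / ((0 - 6)(0 + 7)) = (105/8)/(-42) = -5/16
Hence P_6(x) = 231 x^6/16 - 315 x^4/16 + 105 x^2/16 - 5/16.

P_6(x); series = 231 x^6/16 - 315 x^4/16 + 105 x^2/16 - 5/16


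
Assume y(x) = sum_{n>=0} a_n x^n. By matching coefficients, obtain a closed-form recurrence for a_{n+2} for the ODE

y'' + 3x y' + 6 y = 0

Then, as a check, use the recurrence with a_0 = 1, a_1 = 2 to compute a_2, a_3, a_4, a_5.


Substitute y = sum_n a_n x^n.
y''(x) has coefficient (n+2)(n+1) a_{n+2} at x^n;
3 x y'(x) has coefficient 3 n a_n at x^n (shift);
6 y(x) has coefficient 6 a_n at x^n.
Matching x^n: (n+2)(n+1) a_{n+2} + (3n + 6) a_n = 0.
Thus a_{n+2} = (-3n - 6) / ((n+1)(n+2)) * a_n.

Check with a_0 = 1, a_1 = 2 (apply the recurrence for n = 0, 1, 2, 3): a_0 = 1, a_1 = 2, a_2 = -3, a_3 = -3, a_4 = 3, a_5 = 9/4.

a_(n+2) = (-3n - 6) / ((n+1)(n+2)) * a_n; check: a_0 = 1, a_1 = 2, a_2 = -3, a_3 = -3, a_4 = 3, a_5 = 9/4


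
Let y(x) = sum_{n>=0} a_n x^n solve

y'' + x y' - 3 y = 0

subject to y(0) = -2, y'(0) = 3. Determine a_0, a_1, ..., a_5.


Ansatz: y(x) = sum_{n>=0} a_n x^n, so y'(x) = sum_{n>=1} n a_n x^(n-1) and y''(x) = sum_{n>=2} n(n-1) a_n x^(n-2).
Substitute into P(x) y'' + Q(x) y' + R(x) y = 0 with P(x) = 1, Q(x) = x, R(x) = -3, and match powers of x.
Initial conditions: a_0 = -2, a_1 = 3.
Setting the coefficient of each power of x to zero and solving order by order (substituting the coefficients already found):
  x^0: 2 a_2 - 3 a_0 = 0  ->  2 a_2 = 3 a_0 = -6  ->  a_2 = -3
  x^1: 6 a_3 - 2 a_1 = 0  ->  6 a_3 = 2 a_1 = 6  ->  a_3 = 1
  x^2: 12 a_4 - a_2 = 0  ->  12 a_4 = a_2 = -3  ->  a_4 = -1/4
  x^3: 20 a_5 = 0  ->  a_5 = 0
Truncated series: y(x) = -2 + 3 x - 3 x^2 + x^3 - (1/4) x^4 + O(x^6).

a_0 = -2; a_1 = 3; a_2 = -3; a_3 = 1; a_4 = -1/4; a_5 = 0


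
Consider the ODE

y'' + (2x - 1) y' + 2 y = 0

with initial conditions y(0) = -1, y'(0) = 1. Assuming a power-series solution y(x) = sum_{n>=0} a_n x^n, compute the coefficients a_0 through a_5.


Ansatz: y(x) = sum_{n>=0} a_n x^n, so y'(x) = sum_{n>=1} n a_n x^(n-1) and y''(x) = sum_{n>=2} n(n-1) a_n x^(n-2).
Substitute into P(x) y'' + Q(x) y' + R(x) y = 0 with P(x) = 1, Q(x) = 2x - 1, R(x) = 2, and match powers of x.
Initial conditions: a_0 = -1, a_1 = 1.
Setting the coefficient of each power of x to zero and solving order by order (substituting the coefficients already found):
  x^0: 2 a_2 - a_1 + 2 a_0 = 0  ->  2 a_2 = a_1 - 2 a_0 = 3  ->  a_2 = 3/2
  x^1: 6 a_3 - 2 a_2 + 4 a_1 = 0  ->  6 a_3 = 2 a_2 - 4 a_1 = -1  ->  a_3 = -1/6
  x^2: 12 a_4 - 3 a_3 + 6 a_2 = 0  ->  12 a_4 = 3 a_3 - 6 a_2 = -19/2  ->  a_4 = -19/24
  x^3: 20 a_5 - 4 a_4 + 8 a_3 = 0  ->  20 a_5 = 4 a_4 - 8 a_3 = -11/6  ->  a_5 = -11/120
Truncated series: y(x) = -1 + x + (3/2) x^2 - (1/6) x^3 - (19/24) x^4 - (11/120) x^5 + O(x^6).

a_0 = -1; a_1 = 1; a_2 = 3/2; a_3 = -1/6; a_4 = -19/24; a_5 = -11/120


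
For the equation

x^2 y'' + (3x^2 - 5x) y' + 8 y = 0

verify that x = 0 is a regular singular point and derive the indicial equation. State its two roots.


Divide by x^2 to reach normal form y'' + P_1(x) y' + P_2(x) y = 0 with P_1(x) = 3 - 5/x and P_2(x) = 8/x^2.
x = 0 is a singular point because the y'-coefficient 3 - 5/x has a pole at x = 0 and the y-coefficient 8/x^2 has a pole at x = 0.
It is a regular singular point because x P_1(x) = p(x) = 3x - 5 and x^2 P_2(x) = q(x) = 8 are polynomials, hence analytic at x = 0.
p(0) = -5,  q(0) = 8.
Indicial equation: r(r-1) + p(0) r + q(0) = 0, i.e. r^2 + (p(0) - 1) r + q(0) = 0, i.e. r^2 - 6 r + 8 = 0.
Discriminant: (-6)^2 - 4(8) = 4, so r = (6 ± 2)/2.
Solving: r_1 = 4, r_2 = 2.

indicial: r^2 - 6 r + 8 = 0; roots r_1 = 4, r_2 = 2


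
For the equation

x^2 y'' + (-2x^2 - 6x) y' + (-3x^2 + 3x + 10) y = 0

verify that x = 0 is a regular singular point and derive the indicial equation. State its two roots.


Divide by x^2 to reach normal form y'' + P_1(x) y' + P_2(x) y = 0 with P_1(x) = -2 - 6/x and P_2(x) = -3 + 3/x + 10/x^2.
x = 0 is a singular point because the y'-coefficient -2 - 6/x has a pole at x = 0 and the y-coefficient -3 + 3/x + 10/x^2 has a pole at x = 0.
It is a regular singular point because x P_1(x) = p(x) = -2x - 6 and x^2 P_2(x) = q(x) = -3x^2 + 3x + 10 are polynomials, hence analytic at x = 0.
p(0) = -6,  q(0) = 10.
Indicial equation: r(r-1) + p(0) r + q(0) = 0, i.e. r^2 + (p(0) - 1) r + q(0) = 0, i.e. r^2 - 7 r + 10 = 0.
Discriminant: (-7)^2 - 4(10) = 9, so r = (7 ± 3)/2.
Solving: r_1 = 5, r_2 = 2.

indicial: r^2 - 7 r + 10 = 0; roots r_1 = 5, r_2 = 2


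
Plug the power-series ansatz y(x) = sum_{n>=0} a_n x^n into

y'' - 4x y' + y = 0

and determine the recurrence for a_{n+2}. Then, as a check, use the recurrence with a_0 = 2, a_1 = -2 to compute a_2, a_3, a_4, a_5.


Substitute y = sum_n a_n x^n.
y''(x) has coefficient (n+2)(n+1) a_{n+2} at x^n;
-4 x y'(x) has coefficient -4 n a_n at x^n (shift);
y(x) has coefficient 1 a_n at x^n.
Matching x^n: (n+2)(n+1) a_{n+2} + (-4n + 1) a_n = 0.
Thus a_{n+2} = (4n - 1) / ((n+1)(n+2)) * a_n.

Check with a_0 = 2, a_1 = -2 (apply the recurrence for n = 0, 1, 2, 3): a_0 = 2, a_1 = -2, a_2 = -1, a_3 = -1, a_4 = -7/12, a_5 = -11/20.

a_(n+2) = (4n - 1) / ((n+1)(n+2)) * a_n; check: a_0 = 2, a_1 = -2, a_2 = -1, a_3 = -1, a_4 = -7/12, a_5 = -11/20


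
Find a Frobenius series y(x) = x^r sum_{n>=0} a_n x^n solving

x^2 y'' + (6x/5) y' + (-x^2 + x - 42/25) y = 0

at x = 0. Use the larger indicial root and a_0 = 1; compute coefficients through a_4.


Write in Frobenius form y'' + (p(x)/x) y' + (q(x)/x^2) y = 0:
  p(x) = 6/5,  q(x) = -x^2 + x - 42/25.
Indicial equation: r(r-1) + (6/5) r + (-42/25) = 0 -> roots r_1 = 6/5, r_2 = -7/5.
Take r = r_1 = 6/5. Let y(x) = x^r sum_{n>=0} a_n x^n with a_0 = 1.
Substitute y = x^r sum a_n x^n and match x^{r+n}. The recurrence is
  D(n) a_n + 1 a_{n-1} - 1 a_{n-2} = 0,  where D(n) = (r+n)(r+n-1) + (6/5)(r+n) + (-42/25).
  a_n = [-1 a_{n-1} + 1 a_{n-2}] / D(n).
Since the indicial polynomial factors as (r - r_1)(r - r_2), D(n) = (r_1 + n - r_1)(r_1 + n - r_2) = n(n + 13/5).
Evaluating step by step (a_0 = 1):
  n = 1: D(1) = 1(1 + 13/5) = 18/5; numerator = -1(1) = -1; a_1 = (-1)/(18/5) = -5/18
  n = 2: D(2) = 2(2 + 13/5) = 46/5; numerator = -1(-5/18) + 1(1) = 23/18; a_2 = (23/18)/(46/5) = 5/36
  n = 3: D(3) = 3(3 + 13/5) = 84/5; numerator = -1(5/36) + 1(-5/18) = -5/12; a_3 = (-5/12)/(84/5) = -25/1008
  n = 4: D(4) = 4(4 + 13/5) = 132/5; numerator = -1(-25/1008) + 1(5/36) = 55/336; a_4 = (55/336)/(132/5) = 25/4032

r = 6/5; a_0 = 1; a_1 = -5/18; a_2 = 5/36; a_3 = -25/1008; a_4 = 25/4032


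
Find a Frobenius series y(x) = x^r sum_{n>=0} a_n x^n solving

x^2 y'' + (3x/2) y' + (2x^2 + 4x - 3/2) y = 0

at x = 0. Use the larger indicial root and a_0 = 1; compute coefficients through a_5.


Write in Frobenius form y'' + (p(x)/x) y' + (q(x)/x^2) y = 0:
  p(x) = 3/2,  q(x) = 2x^2 + 4x - 3/2.
Indicial equation: r(r-1) + (3/2) r + (-3/2) = 0 -> roots r_1 = 1, r_2 = -3/2.
Take r = r_1 = 1. Let y(x) = x^r sum_{n>=0} a_n x^n with a_0 = 1.
Substitute y = x^r sum a_n x^n and match x^{r+n}. The recurrence is
  D(n) a_n + 4 a_{n-1} + 2 a_{n-2} = 0,  where D(n) = (r+n)(r+n-1) + (3/2)(r+n) + (-3/2).
  a_n = [-4 a_{n-1} - 2 a_{n-2}] / D(n).
Since the indicial polynomial factors as (r - r_1)(r - r_2), D(n) = (r_1 + n - r_1)(r_1 + n - r_2) = n(n + 5/2).
Evaluating step by step (a_0 = 1):
  n = 1: D(1) = 1(1 + 5/2) = 7/2; numerator = -4(1) = -4; a_1 = (-4)/(7/2) = -8/7
  n = 2: D(2) = 2(2 + 5/2) = 9; numerator = -4(-8/7) - 2(1) = 18/7; a_2 = (18/7)/(9) = 2/7
  n = 3: D(3) = 3(3 + 5/2) = 33/2; numerator = -4(2/7) - 2(-8/7) = 8/7; a_3 = (8/7)/(33/2) = 16/231
  n = 4: D(4) = 4(4 + 5/2) = 26; numerator = -4(16/231) - 2(2/7) = -28/33; a_4 = (-28/33)/(26) = -14/429
  n = 5: D(5) = 5(5 + 5/2) = 75/2; numerator = -4(-14/429) - 2(16/231) = -8/1001; a_5 = (-8/1001)/(75/2) = -16/75075

r = 1; a_0 = 1; a_1 = -8/7; a_2 = 2/7; a_3 = 16/231; a_4 = -14/429; a_5 = -16/75075


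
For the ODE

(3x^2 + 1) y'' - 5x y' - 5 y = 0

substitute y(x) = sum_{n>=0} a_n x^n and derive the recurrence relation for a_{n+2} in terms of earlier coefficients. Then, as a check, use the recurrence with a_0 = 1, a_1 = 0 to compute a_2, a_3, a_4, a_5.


Substitute y = sum_n a_n x^n.
(1 + 3 x^2) y'' contributes (n+2)(n+1) a_{n+2} + 3 n(n-1) a_n at x^n.
-5 x y'(x) contributes -5 n a_n at x^n.
-5 y(x) contributes -5 a_n at x^n.
Matching x^n: (n+2)(n+1) a_{n+2} + (3 n(n-1) - 5 n - 5) a_n = 0.
Thus a_{n+2} = (-3 n(n-1) + 5 n + 5) / ((n+1)(n+2)) * a_n.

Check with a_0 = 1, a_1 = 0 (apply the recurrence for n = 0, 1, 2, 3): a_0 = 1, a_1 = 0, a_2 = 5/2, a_3 = 0, a_4 = 15/8, a_5 = 0.

a_(n+2) = (-3 n(n-1) + 5 n + 5) / ((n+1)(n+2)) * a_n; check: a_0 = 1, a_1 = 0, a_2 = 5/2, a_3 = 0, a_4 = 15/8, a_5 = 0


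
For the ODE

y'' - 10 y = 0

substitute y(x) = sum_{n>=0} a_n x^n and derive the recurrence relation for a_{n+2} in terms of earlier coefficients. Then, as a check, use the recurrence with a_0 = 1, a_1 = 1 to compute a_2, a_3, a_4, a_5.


Substitute y = sum_n a_n x^n into y'' + (const) y = 0.
y''(x) = sum_{n>=0} (n+2)(n+1) a_{n+2} x^n.
The ODE becomes sum_n [(n+2)(n+1) a_{n+2} - 10 a_n] x^n = 0.
Setting each coefficient to zero gives the recurrence:
  (n+2)(n+1) a_{n+2} - 10 a_n = 0,
  a_{n+2} = 10 / ((n+1)(n+2)) a_n.

Check with a_0 = 1, a_1 = 1 (apply the recurrence for n = 0, 1, 2, 3): a_0 = 1, a_1 = 1, a_2 = 5, a_3 = 5/3, a_4 = 25/6, a_5 = 5/6.

a_{n+2} = 10/((n+1)(n+2)) * a_n; check: a_0 = 1, a_1 = 1, a_2 = 5, a_3 = 5/3, a_4 = 25/6, a_5 = 5/6


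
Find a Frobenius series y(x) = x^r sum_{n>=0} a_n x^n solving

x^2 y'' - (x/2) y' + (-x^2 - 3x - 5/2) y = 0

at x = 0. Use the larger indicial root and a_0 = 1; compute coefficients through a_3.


Write in Frobenius form y'' + (p(x)/x) y' + (q(x)/x^2) y = 0:
  p(x) = -1/2,  q(x) = -x^2 - 3x - 5/2.
Indicial equation: r(r-1) + (-1/2) r + (-5/2) = 0 -> roots r_1 = 5/2, r_2 = -1.
Take r = r_1 = 5/2. Let y(x) = x^r sum_{n>=0} a_n x^n with a_0 = 1.
Substitute y = x^r sum a_n x^n and match x^{r+n}. The recurrence is
  D(n) a_n - 3 a_{n-1} - 1 a_{n-2} = 0,  where D(n) = (r+n)(r+n-1) + (-1/2)(r+n) + (-5/2).
  a_n = [3 a_{n-1} + 1 a_{n-2}] / D(n).
Since the indicial polynomial factors as (r - r_1)(r - r_2), D(n) = (r_1 + n - r_1)(r_1 + n - r_2) = n(n + 7/2).
Evaluating step by step (a_0 = 1):
  n = 1: D(1) = 1(1 + 7/2) = 9/2; numerator = 3(1) = 3; a_1 = (3)/(9/2) = 2/3
  n = 2: D(2) = 2(2 + 7/2) = 11; numerator = 3(2/3) + 1(1) = 3; a_2 = (3)/(11) = 3/11
  n = 3: D(3) = 3(3 + 7/2) = 39/2; numerator = 3(3/11) + 1(2/3) = 49/33; a_3 = (49/33)/(39/2) = 98/1287

r = 5/2; a_0 = 1; a_1 = 2/3; a_2 = 3/11; a_3 = 98/1287


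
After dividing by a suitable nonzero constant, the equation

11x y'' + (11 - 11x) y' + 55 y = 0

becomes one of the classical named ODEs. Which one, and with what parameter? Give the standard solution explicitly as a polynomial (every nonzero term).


All three coefficients share the factor 11; dividing through by 11 gives  x y'' + (1 - x) y' + 5 y = 0.
This matches the Laguerre equation x y'' + (1 - x) y' + n y = 0 with n = 5; the polynomial solution is L_5(x).
With y = sum_k a_k x^k, matching x^k gives (k+1)k a_{k+1} + (k+1) a_{k+1} - k a_k + n a_k = 0, i.e. (k+1)^2 a_{k+1} = (k - n) a_k = (k - 5) a_k. The right side vanishes at k = 5, so the series terminates at degree 5.
Standard normalization L_n(0) = 1 gives a_0 = 1. Work upward with a_{k+1} = (k - 5) a_k / (k+1)^2:
  a_1 = (0 - 5)(1) / 1^2 = -5/1 = -5
  a_2 = (1 - 5)(-5) / 2^2 = 20/4 = 5
  a_3 = (2 - 5)(5) / 3^2 = -15/9 = -5/3
  a_4 = (3 - 5)(-5/3) / 4^2 = (10/3)/16 = 5/24
  a_5 = (4 - 5)(5/24) / 5^2 = (-5/24)/25 = -1/120
Hence L_5(x) = -x^5/120 + 5 x^4/24 - 5 x^3/3 + 5 x^2 - 5 x + 1.

L_5(x); series = -x^5/120 + 5 x^4/24 - 5 x^3/3 + 5 x^2 - 5 x + 1


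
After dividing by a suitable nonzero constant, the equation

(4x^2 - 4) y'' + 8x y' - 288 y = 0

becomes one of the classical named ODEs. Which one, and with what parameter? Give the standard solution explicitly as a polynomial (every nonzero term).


All three coefficients share the factor -4; dividing through by -4 gives  (1 - x^2) y'' - 2x y' + 72 y = 0.
This matches the Legendre equation (1 - x^2) y'' - 2x y' + n(n+1) y = 0 (note the -2x y' term) with n(n+1) = 72, so n = 8; the polynomial solution is P_8(x).
With y = sum_k a_k x^k, matching x^k gives (k+2)(k+1) a_{k+2} = [k(k+1) - n(n+1)] a_k = (k - 8)(k + 9) a_k. The right side vanishes at k = 8, so the series with the parity of 8 terminates at degree 8.
Standard normalization (P_n(1) = 1): leading coefficient (2n)!/(2^n (n!)^2) = 20922789888000/(256*1625702400) = 6435/128, so a_8 = 6435/128. Work downward with a_k = (k+1)(k+2) a_{k+2} / ((k - 8)(k + 9)):
  a_6 = (7)(8)(6435/128) / ((6 - 8)(6 + 9)) = (45045/16)/(-30) = -3003/32
  a_4 = (5)(6)(-3003/32) / ((4 - 8)(4 + 9)) = (-45045/16)/(-52) = 3465/64
  a_2 = (3)(4)(3465/64) / ((2 - 8)(2 + 9)) = (10395/16)/(-66) = -315/32
  a_0 = (1)(2)(-315/32) / ((0 - 8)(0 + 9)) = (-315/16)/(-72) = 35/128
Hence P_8(x) = 6435 x^8/128 - 3003 x^6/32 + 3465 x^4/64 - 315 x^2/32 + 35/128.

P_8(x); series = 6435 x^8/128 - 3003 x^6/32 + 3465 x^4/64 - 315 x^2/32 + 35/128


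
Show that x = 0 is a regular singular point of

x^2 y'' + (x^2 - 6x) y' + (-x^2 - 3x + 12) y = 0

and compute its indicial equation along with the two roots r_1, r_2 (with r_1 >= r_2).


Divide by x^2 to reach normal form y'' + P_1(x) y' + P_2(x) y = 0 with P_1(x) = 1 - 6/x and P_2(x) = -1 - 3/x + 12/x^2.
x = 0 is a singular point because the y'-coefficient 1 - 6/x has a pole at x = 0 and the y-coefficient -1 - 3/x + 12/x^2 has a pole at x = 0.
It is a regular singular point because x P_1(x) = p(x) = x - 6 and x^2 P_2(x) = q(x) = -x^2 - 3x + 12 are polynomials, hence analytic at x = 0.
p(0) = -6,  q(0) = 12.
Indicial equation: r(r-1) + p(0) r + q(0) = 0, i.e. r^2 + (p(0) - 1) r + q(0) = 0, i.e. r^2 - 7 r + 12 = 0.
Discriminant: (-7)^2 - 4(12) = 1, so r = (7 ± 1)/2.
Solving: r_1 = 4, r_2 = 3.

indicial: r^2 - 7 r + 12 = 0; roots r_1 = 4, r_2 = 3


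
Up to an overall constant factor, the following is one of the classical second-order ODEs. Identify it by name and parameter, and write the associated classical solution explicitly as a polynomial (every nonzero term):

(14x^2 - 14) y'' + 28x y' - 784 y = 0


All three coefficients share the factor -14; dividing through by -14 gives  (1 - x^2) y'' - 2x y' + 56 y = 0.
This matches the Legendre equation (1 - x^2) y'' - 2x y' + n(n+1) y = 0 (note the -2x y' term) with n(n+1) = 56, so n = 7; the polynomial solution is P_7(x).
With y = sum_k a_k x^k, matching x^k gives (k+2)(k+1) a_{k+2} = [k(k+1) - n(n+1)] a_k = (k - 7)(k + 8) a_k. The right side vanishes at k = 7, so the series with the parity of 7 terminates at degree 7.
Standard normalization (P_n(1) = 1): leading coefficient (2n)!/(2^n (n!)^2) = 87178291200/(128*25401600) = 429/16, so a_7 = 429/16. Work downward with a_k = (k+1)(k+2) a_{k+2} / ((k - 7)(k + 8)):
  a_5 = (6)(7)(429/16) / ((5 - 7)(5 + 8)) = (9009/8)/(-26) = -693/16
  a_3 = (4)(5)(-693/16) / ((3 - 7)(3 + 8)) = (-3465/4)/(-44) = 315/16
  a_1 = (2)(3)(315/16) / ((1 - 7)(1 + 8)) = (945/8)/(-54) = -35/16
Hence P_7(x) = 429 x^7/16 - 693 x^5/16 + 315 x^3/16 - 35 x/16.

P_7(x); series = 429 x^7/16 - 693 x^5/16 + 315 x^3/16 - 35 x/16
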